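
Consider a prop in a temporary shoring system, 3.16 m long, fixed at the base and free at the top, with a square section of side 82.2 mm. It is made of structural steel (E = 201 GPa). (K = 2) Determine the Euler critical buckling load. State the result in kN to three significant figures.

I = a⁴/12 = 82.2⁴/12 = 3.805×10^6 mm⁴
I = 3.805×10^6 mm⁴ = 3.805×10^-6 m⁴
Effective length L_e = K·L = 2 × 3.16 = 6.320 m
P_cr = π²EI / L_e² = π² × 201×10⁹ × 3.805×10^-6 / 6.320² = 1.890×10^5 N

P_cr ≈ 189 kN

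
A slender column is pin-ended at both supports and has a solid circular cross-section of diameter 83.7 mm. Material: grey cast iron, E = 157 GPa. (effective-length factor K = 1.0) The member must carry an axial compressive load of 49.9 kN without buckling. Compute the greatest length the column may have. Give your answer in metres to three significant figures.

I = πd⁴/64 = π×83.7⁴/64 = 2.409×10^6 mm⁴
I = 2.409×10^-6 m⁴
At the buckling limit P_cr = P = 4.990×10^4 N
From P_cr = π²EI/(K·L)²:  L = (1/K)·√(π²EI/P_cr) = (1/1)·√(π²×1.57×10^11×2.409×10^-6/4.990×10^4)
L = 8.65 m

L_max ≈ 8.65 m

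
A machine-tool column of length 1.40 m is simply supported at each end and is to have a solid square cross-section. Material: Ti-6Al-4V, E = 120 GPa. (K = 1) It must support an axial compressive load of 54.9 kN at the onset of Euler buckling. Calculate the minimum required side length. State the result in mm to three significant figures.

L_e = K·L = 1 × 1.40 = 1.400 m
Required I = P_cr·L_e²/(π²E) = 5.490×10^4 × 1.400² / (π² × 1.20×10^11) = 9.085×10^-8 m⁴
I_req = 9.085×10^4 mm⁴
Solid square: I = a⁴/12  ⇒  a = (12I)^(1/4) = (12×9.085×10^4)^(1/4) = 32.3 mm

a ≈ 32.3 mm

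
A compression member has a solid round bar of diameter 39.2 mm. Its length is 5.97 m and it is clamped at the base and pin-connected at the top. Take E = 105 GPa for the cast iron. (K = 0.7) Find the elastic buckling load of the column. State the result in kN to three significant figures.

I = πd⁴/64 = π×39.2⁴/64 = 1.159×10^5 mm⁴
I = 1.159×10^5 mm⁴ = 1.159×10^-7 m⁴
Effective length L_e = K·L = 0.7 × 5.97 = 4.179 m
P_cr = π²EI / L_e² = π² × 105×10⁹ × 1.159×10^-7 / 4.179² = 6.878×10^3 N

P_cr ≈ 6.88 kN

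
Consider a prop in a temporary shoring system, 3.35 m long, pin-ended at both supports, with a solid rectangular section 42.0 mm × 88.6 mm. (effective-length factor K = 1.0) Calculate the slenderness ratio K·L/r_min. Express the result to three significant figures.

For a rectangle r_min = b/√12 = 42.0/√12 = 12.12 mm
L_e = K·L = 1 × 3.35 m = 3.350 m = 3350.0 mm
λ = L_e / r_min = 3350.0 / 12.12 = 276

λ ≈ 276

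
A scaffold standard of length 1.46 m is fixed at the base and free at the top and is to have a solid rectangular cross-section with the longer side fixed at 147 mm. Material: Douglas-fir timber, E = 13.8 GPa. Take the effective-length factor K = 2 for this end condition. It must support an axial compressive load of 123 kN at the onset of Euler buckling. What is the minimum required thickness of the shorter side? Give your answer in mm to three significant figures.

L_e = K·L = 2 × 1.46 = 2.920 m
Required I = P_cr·L_e²/(π²E) = 1.230×10^5 × 2.920² / (π² × 1.38×10^10) = 7.700×10^-6 m⁴
I_req = 7.700×10^6 mm⁴
Rectangle, weak axis: I_min = h·b³/12 with h = 147 mm fixed  ⇒  b = (12I/h)^(1/3) = 85.7 mm

b ≈ 85.7 mm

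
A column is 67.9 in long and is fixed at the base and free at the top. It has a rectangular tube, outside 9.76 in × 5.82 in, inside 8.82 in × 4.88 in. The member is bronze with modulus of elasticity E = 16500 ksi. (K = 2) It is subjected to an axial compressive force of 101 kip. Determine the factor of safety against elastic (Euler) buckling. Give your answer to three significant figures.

Weak-axis I_min = (h_o·b_o³ − h_i·b_i³)/12 with b_o = 5.82, b_i = 4.880 in (shorter outer/inner sides).
I_min = (9.76×5.82³ − 8.820×4.880³)/12 = 74.92 in⁴
Effective length L_e = K·L = 2 × 67.9 = 135.8 in
P_cr = π²EI / L_e² = π² × 16500×10³ × 74.92 / 135.8² = 6.616×10^5 lb
Factor of safety n = P_cr / P = 661.59 / 101 = 6.55

n ≈ 6.55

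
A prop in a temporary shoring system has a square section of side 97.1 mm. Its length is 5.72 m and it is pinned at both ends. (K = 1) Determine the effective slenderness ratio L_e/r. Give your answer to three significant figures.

I = a⁴/12 = 97.1⁴/12 = 7.408×10^6 mm⁴
A = 9.428×10^3 mm²;  r_min = √(I/A) = √(7.408×10^6/9.428×10^3) = 28.03 mm
L_e = K·L = 1 × 5.72 m = 5.720 m = 5720.0 mm
λ = L_e / r_min = 5720.0 / 28.03 = 204

λ ≈ 204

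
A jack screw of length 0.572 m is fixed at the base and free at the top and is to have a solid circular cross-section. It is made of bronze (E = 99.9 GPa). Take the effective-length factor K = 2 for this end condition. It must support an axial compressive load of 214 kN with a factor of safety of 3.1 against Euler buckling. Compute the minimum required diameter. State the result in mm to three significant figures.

Required P_cr = n·P = 3.1 × 214 = 663.4 kN
L_e = K·L = 2 × 0.572 = 1.144 m
Required I = P_cr·L_e²/(π²E) = 6.634×10^5 × 1.144² / (π² × 9.99×10^10) = 8.806×10^-7 m⁴
I_req = 8.806×10^5 mm⁴
Solid circle: I = πd⁴/64  ⇒  d = (64I/π)^(1/4) = (64×8.806×10^5/π)^(1/4) = 65.1 mm

d ≈ 65.1 mm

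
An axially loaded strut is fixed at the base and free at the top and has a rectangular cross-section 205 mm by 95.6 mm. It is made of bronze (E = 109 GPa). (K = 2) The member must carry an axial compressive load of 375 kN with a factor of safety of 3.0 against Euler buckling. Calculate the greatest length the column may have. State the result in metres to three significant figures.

Buckling occurs about the weak axis: I_min = h·b³/12 with b = 95.6 mm (the shorter side).
I_min = 205×95.6³/12 = 1.493×10^7 mm⁴
I = 1.493×10^-5 m⁴
Required critical load P_cr = n·P = 3.0 × 375 = 1125 kN = 1.125×10^6 N
From P_cr = π²EI/(K·L)²:  L = (1/K)·√(π²EI/P_cr) = (1/2)·√(π²×1.09×10^11×1.493×10^-5/1.125×10^6)
L = 1.89 m

L_max ≈ 1.89 m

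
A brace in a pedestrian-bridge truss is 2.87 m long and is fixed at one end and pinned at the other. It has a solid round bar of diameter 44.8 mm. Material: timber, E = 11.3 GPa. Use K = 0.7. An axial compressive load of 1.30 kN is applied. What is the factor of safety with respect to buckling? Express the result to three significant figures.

I = πd⁴/64 = π×44.8⁴/64 = 1.977×10^5 mm⁴
I = 1.977×10^5 mm⁴ = 1.977×10^-7 m⁴
Effective length L_e = K·L = 0.7 × 2.87 = 2.009 m
P_cr = π²EI / L_e² = π² × 11.3×10⁹ × 1.977×10^-7 / 2.009² = 5.464×10^3 N
Factor of safety n = P_cr / P = 5.4639 / 1.30 = 4.20

n ≈ 4.20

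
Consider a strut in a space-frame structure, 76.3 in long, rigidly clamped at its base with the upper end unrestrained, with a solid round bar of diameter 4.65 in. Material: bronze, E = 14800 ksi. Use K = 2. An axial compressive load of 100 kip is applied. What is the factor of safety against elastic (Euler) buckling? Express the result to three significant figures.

I = πd⁴/64 = π×4.65⁴/64 = 22.95 in⁴
Effective length L_e = K·L = 2 × 76.3 = 152.6 in
P_cr = π²EI / L_e² = π² × 14800×10³ × 22.95 / 152.6² = 1.440×10^5 lb
Factor of safety n = P_cr / P = 143.96 / 100 = 1.44

n ≈ 1.44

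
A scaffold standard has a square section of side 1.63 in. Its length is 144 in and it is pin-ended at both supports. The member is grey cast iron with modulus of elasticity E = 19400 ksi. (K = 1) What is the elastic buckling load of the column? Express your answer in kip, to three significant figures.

P_cr ≈ 5.43 kip

I = a⁴/12 = 1.63⁴/12 = 0.5883 in⁴
Effective length L_e = K·L = 1 × 144 = 144.0 in
P_cr = π²EI / L_e² = π² × 19400×10³ × 0.5883 / 144.0² = 5.432×10^3 lb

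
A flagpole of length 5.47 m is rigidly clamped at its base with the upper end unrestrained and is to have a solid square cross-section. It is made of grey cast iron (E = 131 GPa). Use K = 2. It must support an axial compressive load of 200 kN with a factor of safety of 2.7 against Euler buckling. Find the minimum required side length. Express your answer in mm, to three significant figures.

Required P_cr = n·P = 2.7 × 200 = 540.0 kN
L_e = K·L = 2 × 5.47 = 10.94 m
Required I = P_cr·L_e²/(π²E) = 5.400×10^5 × 10.94² / (π² × 1.31×10^11) = 4.999×10^-5 m⁴
I_req = 4.999×10^7 mm⁴
Solid square: I = a⁴/12  ⇒  a = (12I)^(1/4) = (12×4.999×10^7)^(1/4) = 156 mm

a ≈ 156 mm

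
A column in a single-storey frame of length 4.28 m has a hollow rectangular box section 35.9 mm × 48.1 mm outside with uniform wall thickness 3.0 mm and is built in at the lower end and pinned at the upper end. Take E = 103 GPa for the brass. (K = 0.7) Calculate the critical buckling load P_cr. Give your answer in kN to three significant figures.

P_cr ≈ 10.4 kN

Inner dimensions: h_i = 48.1 − 2×3.0 = 42.10 mm, b_i = 35.9 − 2×3.0 = 29.90 mm
Weak-axis I_min = (h_o·b_o³ − h_i·b_i³)/12 with b_o = 35.9, b_i = 29.90 mm (shorter outer/inner sides).
I_min = (48.1×35.9³ − 42.10×29.90³)/12 = 9.168×10^4 mm⁴
I = 9.168×10^4 mm⁴ = 9.168×10^-8 m⁴
Effective length L_e = K·L = 0.7 × 4.28 = 2.996 m
P_cr = π²EI / L_e² = π² × 103×10⁹ × 9.168×10^-8 / 2.996² = 1.038×10^4 N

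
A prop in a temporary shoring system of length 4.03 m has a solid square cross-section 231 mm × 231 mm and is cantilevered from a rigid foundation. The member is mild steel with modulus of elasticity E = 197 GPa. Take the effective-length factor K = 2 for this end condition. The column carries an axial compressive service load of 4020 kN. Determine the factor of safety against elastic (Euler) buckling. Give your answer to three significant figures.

n ≈ 1.77

I = a⁴/12 = 231⁴/12 = 2.373×10^8 mm⁴
I = 2.373×10^8 mm⁴ = 2.373×10^-4 m⁴
Effective length L_e = K·L = 2 × 4.03 = 8.060 m
P_cr = π²EI / L_e² = π² × 197×10⁹ × 2.373×10^-4 / 8.060² = 7.102×10^6 N
Factor of safety n = P_cr / P = 7101.7 / 4020 = 1.77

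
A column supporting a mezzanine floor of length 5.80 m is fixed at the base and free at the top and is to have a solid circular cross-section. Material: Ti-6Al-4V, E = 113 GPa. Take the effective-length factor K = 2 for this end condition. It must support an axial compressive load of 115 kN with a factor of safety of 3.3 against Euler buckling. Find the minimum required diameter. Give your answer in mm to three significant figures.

Required P_cr = n·P = 3.3 × 115 = 379.5 kN
L_e = K·L = 2 × 5.80 = 11.60 m
Required I = P_cr·L_e²/(π²E) = 3.795×10^5 × 11.60² / (π² × 1.13×10^11) = 4.579×10^-5 m⁴
I_req = 4.579×10^7 mm⁴
Solid circle: I = πd⁴/64  ⇒  d = (64I/π)^(1/4) = (64×4.579×10^7/π)^(1/4) = 175 mm

d ≈ 175 mm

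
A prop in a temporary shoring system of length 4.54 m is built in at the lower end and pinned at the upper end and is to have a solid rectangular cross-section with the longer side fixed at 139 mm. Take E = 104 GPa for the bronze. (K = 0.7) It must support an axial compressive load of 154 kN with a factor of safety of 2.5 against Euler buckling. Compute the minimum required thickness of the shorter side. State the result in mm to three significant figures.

b ≈ 68.9 mm

Required P_cr = n·P = 2.5 × 154 = 385.0 kN
L_e = K·L = 0.7 × 4.54 = 3.178 m
Required I = P_cr·L_e²/(π²E) = 3.850×10^5 × 3.178² / (π² × 1.04×10^11) = 3.788×10^-6 m⁴
I_req = 3.788×10^6 mm⁴
Rectangle, weak axis: I_min = h·b³/12 with h = 139 mm fixed  ⇒  b = (12I/h)^(1/3) = 68.9 mm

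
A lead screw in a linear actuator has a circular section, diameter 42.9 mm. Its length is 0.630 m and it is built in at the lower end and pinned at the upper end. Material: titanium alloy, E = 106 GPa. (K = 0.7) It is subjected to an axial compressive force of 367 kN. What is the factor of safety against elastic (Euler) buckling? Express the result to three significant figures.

I = πd⁴/64 = π×42.9⁴/64 = 1.663×10^5 mm⁴
I = 1.663×10^5 mm⁴ = 1.663×10^-7 m⁴
Effective length L_e = K·L = 0.7 × 0.630 = 0.4410 m
P_cr = π²EI / L_e² = π² × 106×10⁹ × 1.663×10^-7 / 0.4410² = 8.944×10^5 N
Factor of safety n = P_cr / P = 894.39 / 367 = 2.44

n ≈ 2.44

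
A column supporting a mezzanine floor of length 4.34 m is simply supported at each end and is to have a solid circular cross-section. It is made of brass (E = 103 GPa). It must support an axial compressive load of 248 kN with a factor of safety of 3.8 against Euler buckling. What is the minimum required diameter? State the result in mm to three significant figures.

d ≈ 137 mm

Required P_cr = n·P = 3.8 × 248 = 942.4 kN
L_e = K·L = 1 × 4.34 = 4.340 m
Required I = P_cr·L_e²/(π²E) = 9.424×10^5 × 4.340² / (π² × 1.03×10^11) = 1.746×10^-5 m⁴
I_req = 1.746×10^7 mm⁴
Solid circle: I = πd⁴/64  ⇒  d = (64I/π)^(1/4) = (64×1.746×10^7/π)^(1/4) = 137 mm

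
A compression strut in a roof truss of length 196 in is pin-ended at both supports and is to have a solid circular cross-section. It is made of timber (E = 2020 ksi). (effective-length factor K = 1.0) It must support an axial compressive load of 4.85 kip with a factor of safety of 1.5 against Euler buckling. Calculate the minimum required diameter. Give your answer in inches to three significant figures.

Required P_cr = n·P = 1.5 × 4.85 = 7.275 kip
L_e = K·L = 1 × 196 = 196.0 in
Required I = P_cr·L_e²/(π²E) = 7.275×10^3 × 196.0² / (π² × 2.02×10^6) = 14.02 in⁴
Solid circle: I = πd⁴/64  ⇒  d = (64I/π)^(1/4) = (64×14.02/π)^(1/4) = 4.11 in

d ≈ 4.11 in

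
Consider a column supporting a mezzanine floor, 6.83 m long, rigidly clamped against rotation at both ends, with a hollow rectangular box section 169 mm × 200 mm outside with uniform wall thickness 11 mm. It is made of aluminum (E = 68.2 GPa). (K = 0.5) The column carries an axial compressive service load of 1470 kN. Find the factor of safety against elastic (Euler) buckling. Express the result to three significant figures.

Inner dimensions: h_i = 200 − 2×11 = 178.0 mm, b_i = 169 − 2×11 = 147.0 mm
Weak-axis I_min = (h_o·b_o³ − h_i·b_i³)/12 with b_o = 169, b_i = 147.0 mm (shorter outer/inner sides).
I_min = (200×169³ − 178.0×147.0³)/12 = 3.333×10^7 mm⁴
I = 3.333×10^7 mm⁴ = 3.333×10^-5 m⁴
Effective length L_e = K·L = 0.5 × 6.83 = 3.415 m
P_cr = π²EI / L_e² = π² × 68.2×10⁹ × 3.333×10^-5 / 3.415² = 1.924×10^6 N
Factor of safety n = P_cr / P = 1923.6 / 1470 = 1.31

n ≈ 1.31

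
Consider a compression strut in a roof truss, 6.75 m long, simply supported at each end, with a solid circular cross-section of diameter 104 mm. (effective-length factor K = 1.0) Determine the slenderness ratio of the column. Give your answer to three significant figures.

I = πd⁴/64 = π×104⁴/64 = 5.743×10^6 mm⁴
A = 8.495×10^3 mm²;  r_min = √(I/A) = √(5.743×10^6/8.495×10^3) = 26.00 mm
L_e = K·L = 1 × 6.75 m = 6.750 m = 6750.0 mm
λ = L_e / r_min = 6750.0 / 26.00 = 260

λ ≈ 260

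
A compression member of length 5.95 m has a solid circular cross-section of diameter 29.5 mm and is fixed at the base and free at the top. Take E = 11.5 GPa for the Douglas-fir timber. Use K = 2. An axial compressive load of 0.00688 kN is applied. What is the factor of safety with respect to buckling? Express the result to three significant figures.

n ≈ 4.33

I = πd⁴/64 = π×29.5⁴/64 = 3.718×10^4 mm⁴
I = 3.718×10^4 mm⁴ = 3.718×10^-8 m⁴
Effective length L_e = K·L = 2 × 5.95 = 11.90 m
P_cr = π²EI / L_e² = π² × 11.5×10⁹ × 3.718×10^-8 / 11.90² = 29.80 N
Factor of safety n = P_cr / P = 0.029796 / 0.00688 = 4.33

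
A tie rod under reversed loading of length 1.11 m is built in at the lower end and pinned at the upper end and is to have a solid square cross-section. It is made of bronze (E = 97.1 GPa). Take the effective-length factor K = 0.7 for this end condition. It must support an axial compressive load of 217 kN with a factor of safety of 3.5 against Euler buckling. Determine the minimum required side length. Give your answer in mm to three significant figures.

a ≈ 49.0 mm

Required P_cr = n·P = 3.5 × 217 = 759.5 kN
L_e = K·L = 0.7 × 1.11 = 0.7770 m
Required I = P_cr·L_e²/(π²E) = 7.595×10^5 × 0.7770² / (π² × 9.71×10^10) = 4.785×10^-7 m⁴
I_req = 4.785×10^5 mm⁴
Solid square: I = a⁴/12  ⇒  a = (12I)^(1/4) = (12×4.785×10^5)^(1/4) = 49.0 mm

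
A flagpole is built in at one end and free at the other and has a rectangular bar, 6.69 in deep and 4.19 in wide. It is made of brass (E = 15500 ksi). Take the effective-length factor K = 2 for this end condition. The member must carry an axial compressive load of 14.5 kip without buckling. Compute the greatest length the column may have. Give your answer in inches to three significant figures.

Buckling occurs about the weak axis: I_min = h·b³/12 with b = 4.19 in (the shorter side).
I_min = 6.69×4.19³/12 = 41.01 in⁴
At the buckling limit P_cr = P = 1.450×10^4 lb
From P_cr = π²EI/(K·L)²:  L = (1/K)·√(π²EI/P_cr) = (1/2)·√(π²×1.55×10^7×41.01/1.450×10^4)
L = 329 in

L_max ≈ 329 in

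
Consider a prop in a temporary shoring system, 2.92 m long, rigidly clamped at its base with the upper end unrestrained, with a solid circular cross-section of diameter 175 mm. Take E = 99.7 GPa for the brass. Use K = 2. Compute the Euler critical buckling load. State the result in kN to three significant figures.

I = πd⁴/64 = π×175⁴/64 = 4.604×10^7 mm⁴
I = 4.604×10^7 mm⁴ = 4.604×10^-5 m⁴
Effective length L_e = K·L = 2 × 2.92 = 5.840 m
P_cr = π²EI / L_e² = π² × 99.7×10⁹ × 4.604×10^-5 / 5.840² = 1.328×10^6 N

P_cr ≈ 1330 kN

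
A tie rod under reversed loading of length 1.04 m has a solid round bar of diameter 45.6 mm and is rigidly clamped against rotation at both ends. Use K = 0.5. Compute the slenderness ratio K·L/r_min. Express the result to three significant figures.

λ ≈ 45.6

I = πd⁴/64 = π×45.6⁴/64 = 2.122×10^5 mm⁴
A = 1.633×10^3 mm²;  r_min = √(I/A) = √(2.122×10^5/1.633×10^3) = 11.40 mm
L_e = K·L = 0.5 × 1.04 m = 0.5200 m = 520.00 mm
λ = L_e / r_min = 520.00 / 11.40 = 45.6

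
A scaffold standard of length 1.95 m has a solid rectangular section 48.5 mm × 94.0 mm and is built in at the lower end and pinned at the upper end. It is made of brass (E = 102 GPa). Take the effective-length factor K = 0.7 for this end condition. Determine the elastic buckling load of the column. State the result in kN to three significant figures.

Buckling occurs about the weak axis: I_min = h·b³/12 with b = 48.5 mm (the shorter side).
I_min = 94.0×48.5³/12 = 8.937×10^5 mm⁴
I = 8.937×10^5 mm⁴ = 8.937×10^-7 m⁴
Effective length L_e = K·L = 0.7 × 1.95 = 1.365 m
P_cr = π²EI / L_e² = π² × 102×10⁹ × 8.937×10^-7 / 1.365² = 4.828×10^5 N

P_cr ≈ 483 kN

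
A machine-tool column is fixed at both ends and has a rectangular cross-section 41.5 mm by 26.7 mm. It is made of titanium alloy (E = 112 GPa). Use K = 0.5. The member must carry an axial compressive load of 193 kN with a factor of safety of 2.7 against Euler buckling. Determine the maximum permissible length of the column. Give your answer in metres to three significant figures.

L_max ≈ 0.747 m

Buckling occurs about the weak axis: I_min = h·b³/12 with b = 26.7 mm (the shorter side).
I_min = 41.5×26.7³/12 = 6.583×10^4 mm⁴
I = 6.583×10^-8 m⁴
Required critical load P_cr = n·P = 2.7 × 193 = 521.1 kN = 5.211×10^5 N
From P_cr = π²EI/(K·L)²:  L = (1/K)·√(π²EI/P_cr) = (1/0.5)·√(π²×1.12×10^11×6.583×10^-8/5.211×10^5)
L = 0.747 m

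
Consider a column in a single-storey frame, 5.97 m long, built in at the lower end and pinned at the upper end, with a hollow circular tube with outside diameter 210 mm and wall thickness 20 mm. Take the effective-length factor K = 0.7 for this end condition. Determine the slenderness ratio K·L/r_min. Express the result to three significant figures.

λ ≈ 61.9

Inner diameter d_i = 210 − 2×20 = 170.0 mm
I = π(d_o⁴ − d_i⁴)/64 = π(210⁴ − 170.0⁴)/64 = 5.447×10^7 mm⁴
A = 1.194×10^4 mm²;  r_min = √(I/A) = √(5.447×10^7/1.194×10^4) = 67.55 mm
L_e = K·L = 0.7 × 5.97 m = 4.179 m = 4179.0 mm
λ = L_e / r_min = 4179.0 / 67.55 = 61.9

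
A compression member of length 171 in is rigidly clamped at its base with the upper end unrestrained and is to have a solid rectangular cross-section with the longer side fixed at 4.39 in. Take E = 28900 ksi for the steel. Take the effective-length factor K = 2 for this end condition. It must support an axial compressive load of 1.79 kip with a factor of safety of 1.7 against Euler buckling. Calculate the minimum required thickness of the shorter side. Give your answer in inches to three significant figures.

Required P_cr = n·P = 1.7 × 1.79 = 3.043 kip
L_e = K·L = 2 × 171 = 342.0 in
Required I = P_cr·L_e²/(π²E) = 3.043×10^3 × 342.0² / (π² × 2.89×10^7) = 1.248 in⁴
Rectangle, weak axis: I_min = h·b³/12 with h = 4.39 in fixed  ⇒  b = (12I/h)^(1/3) = 1.51 in

b ≈ 1.51 in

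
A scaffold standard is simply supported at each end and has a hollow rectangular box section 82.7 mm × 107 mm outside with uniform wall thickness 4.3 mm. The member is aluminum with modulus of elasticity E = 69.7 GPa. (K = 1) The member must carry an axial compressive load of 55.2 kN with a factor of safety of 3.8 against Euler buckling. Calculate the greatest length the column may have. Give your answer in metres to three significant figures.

Inner dimensions: h_i = 107 − 2×4.3 = 98.40 mm, b_i = 82.7 − 2×4.3 = 74.10 mm
Weak-axis I_min = (h_o·b_o³ − h_i·b_i³)/12 with b_o = 82.7, b_i = 74.10 mm (shorter outer/inner sides).
I_min = (107×82.7³ − 98.40×74.10³)/12 = 1.707×10^6 mm⁴
I = 1.707×10^-6 m⁴
Required critical load P_cr = n·P = 3.8 × 55.2 = 209.8 kN = 2.098×10^5 N
From P_cr = π²EI/(K·L)²:  L = (1/K)·√(π²EI/P_cr) = (1/1)·√(π²×6.97×10^10×1.707×10^-6/2.098×10^5)
L = 2.37 m

L_max ≈ 2.37 m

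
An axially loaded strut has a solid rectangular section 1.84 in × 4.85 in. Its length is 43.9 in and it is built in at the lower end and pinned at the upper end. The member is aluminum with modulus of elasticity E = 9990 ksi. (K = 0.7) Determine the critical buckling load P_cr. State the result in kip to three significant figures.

Buckling occurs about the weak axis: I_min = h·b³/12 with b = 1.84 in (the shorter side).
I_min = 4.85×1.84³/12 = 2.518 in⁴
Effective length L_e = K·L = 0.7 × 43.9 = 30.73 in
P_cr = π²EI / L_e² = π² × 9990×10³ × 2.518 / 30.73² = 2.629×10^5 lb

P_cr ≈ 263 kip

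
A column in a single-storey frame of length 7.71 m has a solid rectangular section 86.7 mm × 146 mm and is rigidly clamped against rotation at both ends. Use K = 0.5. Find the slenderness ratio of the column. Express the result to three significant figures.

λ ≈ 154

For a rectangle r_min = b/√12 = 86.7/√12 = 25.03 mm
L_e = K·L = 0.5 × 7.71 m = 3.855 m = 3855.0 mm
λ = L_e / r_min = 3855.0 / 25.03 = 154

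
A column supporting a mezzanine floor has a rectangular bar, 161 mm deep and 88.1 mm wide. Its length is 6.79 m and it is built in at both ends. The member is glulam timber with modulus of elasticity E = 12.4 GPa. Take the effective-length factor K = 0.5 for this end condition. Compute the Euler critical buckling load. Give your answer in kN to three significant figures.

P_cr ≈ 97.4 kN

Buckling occurs about the weak axis: I_min = h·b³/12 with b = 88.1 mm (the shorter side).
I_min = 161×88.1³/12 = 9.174×10^6 mm⁴
I = 9.174×10^6 mm⁴ = 9.174×10^-6 m⁴
Effective length L_e = K·L = 0.5 × 6.79 = 3.395 m
P_cr = π²EI / L_e² = π² × 12.4×10⁹ × 9.174×10^-6 / 3.395² = 9.741×10^4 N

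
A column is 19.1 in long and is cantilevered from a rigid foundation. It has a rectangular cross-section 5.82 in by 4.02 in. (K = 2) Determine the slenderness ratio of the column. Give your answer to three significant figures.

λ ≈ 32.9

Buckling occurs about the weak axis: I_min = h·b³/12 with b = 4.02 in (the shorter side).
I_min = 5.82×4.02³/12 = 31.51 in⁴
A = 23.40 in²;  r_min = √(I/A) = √(31.51/23.40) = 1.160 in
L_e = K·L = 2 × 19.1 = 38.20 in
λ = L_e / r_min = 38.200 / 1.160 = 32.9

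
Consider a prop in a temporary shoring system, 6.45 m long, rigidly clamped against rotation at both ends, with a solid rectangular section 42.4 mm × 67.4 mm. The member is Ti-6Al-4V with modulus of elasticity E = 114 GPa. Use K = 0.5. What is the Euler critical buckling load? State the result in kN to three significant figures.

P_cr ≈ 46.3 kN

Buckling occurs about the weak axis: I_min = h·b³/12 with b = 42.4 mm (the shorter side).
I_min = 67.4×42.4³/12 = 4.281×10^5 mm⁴
I = 4.281×10^5 mm⁴ = 4.281×10^-7 m⁴
Effective length L_e = K·L = 0.5 × 6.45 = 3.225 m
P_cr = π²EI / L_e² = π² × 114×10⁹ × 4.281×10^-7 / 3.225² = 4.631×10^4 N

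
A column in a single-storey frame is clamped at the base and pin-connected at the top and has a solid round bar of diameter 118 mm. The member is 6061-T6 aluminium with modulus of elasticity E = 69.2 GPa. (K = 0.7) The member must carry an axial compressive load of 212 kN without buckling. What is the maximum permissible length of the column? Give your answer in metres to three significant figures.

I = πd⁴/64 = π×118⁴/64 = 9.517×10^6 mm⁴
I = 9.517×10^-6 m⁴
At the buckling limit P_cr = P = 2.120×10^5 N
From P_cr = π²EI/(K·L)²:  L = (1/K)·√(π²EI/P_cr) = (1/0.7)·√(π²×6.92×10^10×9.517×10^-6/2.120×10^5)
L = 7.91 m

L_max ≈ 7.91 m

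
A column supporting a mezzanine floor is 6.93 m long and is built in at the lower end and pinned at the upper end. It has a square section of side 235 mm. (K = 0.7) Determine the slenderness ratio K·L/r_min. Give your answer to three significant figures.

λ ≈ 71.5

For a square r = a/√12 = 235/√12 = 67.84 mm
L_e = K·L = 0.7 × 6.93 m = 4.851 m = 4851.0 mm
λ = L_e / r_min = 4851.0 / 67.84 = 71.5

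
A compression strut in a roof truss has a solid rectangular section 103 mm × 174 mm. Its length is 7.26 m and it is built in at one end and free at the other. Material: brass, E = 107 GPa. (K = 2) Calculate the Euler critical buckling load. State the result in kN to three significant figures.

Buckling occurs about the weak axis: I_min = h·b³/12 with b = 103 mm (the shorter side).
I_min = 174×103³/12 = 1.584×10^7 mm⁴
I = 1.584×10^7 mm⁴ = 1.584×10^-5 m⁴
Effective length L_e = K·L = 2 × 7.26 = 14.52 m
P_cr = π²EI / L_e² = π² × 107×10⁹ × 1.584×10^-5 / 14.52² = 7.937×10^4 N

P_cr ≈ 79.4 kN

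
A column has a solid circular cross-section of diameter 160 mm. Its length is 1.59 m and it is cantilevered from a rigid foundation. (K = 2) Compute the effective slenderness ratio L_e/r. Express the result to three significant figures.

I = πd⁴/64 = π×160⁴/64 = 3.217×10^7 mm⁴
A = 2.011×10^4 mm²;  r_min = √(I/A) = √(3.217×10^7/2.011×10^4) = 40.00 mm
L_e = K·L = 2 × 1.59 m = 3.180 m = 3180.0 mm
λ = L_e / r_min = 3180.0 / 40.00 = 79.5

λ ≈ 79.5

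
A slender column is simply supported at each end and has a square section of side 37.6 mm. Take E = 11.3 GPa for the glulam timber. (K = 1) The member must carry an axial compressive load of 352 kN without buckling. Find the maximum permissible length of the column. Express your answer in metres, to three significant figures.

L_max ≈ 0.230 m

I = a⁴/12 = 37.6⁴/12 = 1.666×10^5 mm⁴
I = 1.666×10^-7 m⁴
At the buckling limit P_cr = P = 3.520×10^5 N
From P_cr = π²EI/(K·L)²:  L = (1/K)·√(π²EI/P_cr) = (1/1)·√(π²×1.13×10^10×1.666×10^-7/3.520×10^5)
L = 0.230 m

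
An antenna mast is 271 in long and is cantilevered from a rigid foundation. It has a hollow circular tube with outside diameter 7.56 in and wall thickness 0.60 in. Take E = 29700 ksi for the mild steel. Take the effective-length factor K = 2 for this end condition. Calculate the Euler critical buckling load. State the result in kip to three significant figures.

P_cr ≈ 79.9 kip

Inner diameter d_i = 7.56 − 2×0.60 = 6.360 in
I = π(d_o⁴ − d_i⁴)/64 = π(7.56⁴ − 6.360⁴)/64 = 80.03 in⁴
Effective length L_e = K·L = 2 × 271 = 542.0 in
P_cr = π²EI / L_e² = π² × 29700×10³ × 80.03 / 542.0² = 7.986×10^4 lb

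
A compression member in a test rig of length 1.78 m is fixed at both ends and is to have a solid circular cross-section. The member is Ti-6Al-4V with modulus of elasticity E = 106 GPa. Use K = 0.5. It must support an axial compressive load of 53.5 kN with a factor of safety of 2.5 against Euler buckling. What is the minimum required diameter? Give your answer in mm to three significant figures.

d ≈ 37.9 mm

Required P_cr = n·P = 2.5 × 53.5 = 133.8 kN
L_e = K·L = 0.5 × 1.78 = 0.8900 m
Required I = P_cr·L_e²/(π²E) = 1.337×10^5 × 0.8900² / (π² × 1.06×10^11) = 1.013×10^-7 m⁴
I_req = 1.013×10^5 mm⁴
Solid circle: I = πd⁴/64  ⇒  d = (64I/π)^(1/4) = (64×1.013×10^5/π)^(1/4) = 37.9 mm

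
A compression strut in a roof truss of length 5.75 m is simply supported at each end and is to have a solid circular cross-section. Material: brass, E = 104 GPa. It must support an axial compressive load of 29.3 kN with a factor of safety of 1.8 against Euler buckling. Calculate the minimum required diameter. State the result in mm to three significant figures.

Required P_cr = n·P = 1.8 × 29.3 = 52.74 kN
L_e = K·L = 1 × 5.75 = 5.750 m
Required I = P_cr·L_e²/(π²E) = 5.274×10^4 × 5.750² / (π² × 1.04×10^11) = 1.699×10^-6 m⁴
I_req = 1.699×10^6 mm⁴
Solid circle: I = πd⁴/64  ⇒  d = (64I/π)^(1/4) = (64×1.699×10^6/π)^(1/4) = 76.7 mm

d ≈ 76.7 mm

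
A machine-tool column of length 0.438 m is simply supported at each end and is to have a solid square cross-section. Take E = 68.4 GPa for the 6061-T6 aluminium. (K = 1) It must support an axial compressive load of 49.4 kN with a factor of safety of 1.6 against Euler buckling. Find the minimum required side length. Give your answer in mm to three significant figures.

Required P_cr = n·P = 1.6 × 49.4 = 79.04 kN
L_e = K·L = 1 × 0.438 = 0.4380 m
Required I = P_cr·L_e²/(π²E) = 7.904×10^4 × 0.4380² / (π² × 6.84×10^10) = 2.246×10^-8 m⁴
I_req = 2.246×10^4 mm⁴
Solid square: I = a⁴/12  ⇒  a = (12I)^(1/4) = (12×2.246×10^4)^(1/4) = 22.8 mm

a ≈ 22.8 mm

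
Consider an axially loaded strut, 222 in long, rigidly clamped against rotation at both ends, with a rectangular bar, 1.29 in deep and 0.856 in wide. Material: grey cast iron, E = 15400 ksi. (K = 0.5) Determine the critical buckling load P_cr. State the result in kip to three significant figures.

Buckling occurs about the weak axis: I_min = h·b³/12 with b = 0.856 in (the shorter side).
I_min = 1.29×0.856³/12 = 6.743×10^-2 in⁴
Effective length L_e = K·L = 0.5 × 222 = 111.0 in
P_cr = π²EI / L_e² = π² × 15400×10³ × 6.743×10^-2 / 111.0² = 831.8 lb

P_cr ≈ 0.832 kip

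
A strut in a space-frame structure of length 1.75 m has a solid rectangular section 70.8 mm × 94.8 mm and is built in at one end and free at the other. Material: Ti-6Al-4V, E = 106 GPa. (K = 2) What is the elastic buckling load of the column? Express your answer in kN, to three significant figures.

Buckling occurs about the weak axis: I_min = h·b³/12 with b = 70.8 mm (the shorter side).
I_min = 94.8×70.8³/12 = 2.804×10^6 mm⁴
I = 2.804×10^6 mm⁴ = 2.804×10^-6 m⁴
Effective length L_e = K·L = 2 × 1.75 = 3.500 m
P_cr = π²EI / L_e² = π² × 106×10⁹ × 2.804×10^-6 / 3.500² = 2.394×10^5 N

P_cr ≈ 239 kN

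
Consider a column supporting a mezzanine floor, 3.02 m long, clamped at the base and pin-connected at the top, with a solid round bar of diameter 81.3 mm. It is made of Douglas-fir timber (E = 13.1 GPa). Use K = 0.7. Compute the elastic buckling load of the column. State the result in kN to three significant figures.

I = πd⁴/64 = π×81.3⁴/64 = 2.145×10^6 mm⁴
I = 2.145×10^6 mm⁴ = 2.145×10^-6 m⁴
Effective length L_e = K·L = 0.7 × 3.02 = 2.114 m
P_cr = π²EI / L_e² = π² × 13.1×10⁹ × 2.145×10^-6 / 2.114² = 6.204×10^4 N

P_cr ≈ 62.0 kN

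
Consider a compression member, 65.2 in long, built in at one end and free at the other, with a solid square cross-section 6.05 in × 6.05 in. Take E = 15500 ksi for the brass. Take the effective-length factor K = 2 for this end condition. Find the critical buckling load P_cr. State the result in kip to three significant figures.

P_cr ≈ 1000 kip

I = a⁴/12 = 6.05⁴/12 = 111.6 in⁴
Effective length L_e = K·L = 2 × 65.2 = 130.4 in
P_cr = π²EI / L_e² = π² × 15500×10³ × 111.6 / 130.4² = 1.004×10^6 lb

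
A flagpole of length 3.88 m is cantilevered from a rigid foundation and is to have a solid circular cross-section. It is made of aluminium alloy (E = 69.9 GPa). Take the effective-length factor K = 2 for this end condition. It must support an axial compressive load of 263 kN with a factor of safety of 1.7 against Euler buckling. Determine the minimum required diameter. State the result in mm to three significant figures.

d ≈ 168 mm

Required P_cr = n·P = 1.7 × 263 = 447.1 kN
L_e = K·L = 2 × 3.88 = 7.760 m
Required I = P_cr·L_e²/(π²E) = 4.471×10^5 × 7.760² / (π² × 6.99×10^10) = 3.903×10^-5 m⁴
I_req = 3.903×10^7 mm⁴
Solid circle: I = πd⁴/64  ⇒  d = (64I/π)^(1/4) = (64×3.903×10^7/π)^(1/4) = 168 mm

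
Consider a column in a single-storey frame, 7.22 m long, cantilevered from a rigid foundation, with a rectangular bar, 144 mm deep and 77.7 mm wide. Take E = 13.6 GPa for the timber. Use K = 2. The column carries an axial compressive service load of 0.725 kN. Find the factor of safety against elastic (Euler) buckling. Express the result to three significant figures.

Buckling occurs about the weak axis: I_min = h·b³/12 with b = 77.7 mm (the shorter side).
I_min = 144×77.7³/12 = 5.629×10^6 mm⁴
I = 5.629×10^6 mm⁴ = 5.629×10^-6 m⁴
Effective length L_e = K·L = 2 × 7.22 = 14.44 m
P_cr = π²EI / L_e² = π² × 13.6×10⁹ × 5.629×10^-6 / 14.44² = 3.624×10^3 N
Factor of safety n = P_cr / P = 3.6237 / 0.725 = 5.00

n ≈ 5.00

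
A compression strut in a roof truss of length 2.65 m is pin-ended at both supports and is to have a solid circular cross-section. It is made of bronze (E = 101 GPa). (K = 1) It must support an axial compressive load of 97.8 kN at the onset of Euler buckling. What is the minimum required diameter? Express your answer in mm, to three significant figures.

L_e = K·L = 1 × 2.65 = 2.650 m
Required I = P_cr·L_e²/(π²E) = 9.780×10^4 × 2.650² / (π² × 1.01×10^11) = 6.890×10^-7 m⁴
I_req = 6.890×10^5 mm⁴
Solid circle: I = πd⁴/64  ⇒  d = (64I/π)^(1/4) = (64×6.890×10^5/π)^(1/4) = 61.2 mm

d ≈ 61.2 mm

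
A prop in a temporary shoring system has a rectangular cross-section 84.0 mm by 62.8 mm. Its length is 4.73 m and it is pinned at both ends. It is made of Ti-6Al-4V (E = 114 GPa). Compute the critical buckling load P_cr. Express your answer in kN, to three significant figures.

P_cr ≈ 87.2 kN

Buckling occurs about the weak axis: I_min = h·b³/12 with b = 62.8 mm (the shorter side).
I_min = 84.0×62.8³/12 = 1.734×10^6 mm⁴
I = 1.734×10^6 mm⁴ = 1.734×10^-6 m⁴
Effective length L_e = K·L = 1 × 4.73 = 4.730 m
P_cr = π²EI / L_e² = π² × 114×10⁹ × 1.734×10^-6 / 4.730² = 8.719×10^4 N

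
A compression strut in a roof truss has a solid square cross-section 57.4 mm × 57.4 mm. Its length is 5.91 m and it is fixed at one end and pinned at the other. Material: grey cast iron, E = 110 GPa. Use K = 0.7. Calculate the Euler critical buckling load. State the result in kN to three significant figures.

I = a⁴/12 = 57.4⁴/12 = 9.046×10^5 mm⁴
I = 9.046×10^5 mm⁴ = 9.046×10^-7 m⁴
Effective length L_e = K·L = 0.7 × 5.91 = 4.137 m
P_cr = π²EI / L_e² = π² × 110×10⁹ × 9.046×10^-7 / 4.137² = 5.738×10^4 N

P_cr ≈ 57.4 kN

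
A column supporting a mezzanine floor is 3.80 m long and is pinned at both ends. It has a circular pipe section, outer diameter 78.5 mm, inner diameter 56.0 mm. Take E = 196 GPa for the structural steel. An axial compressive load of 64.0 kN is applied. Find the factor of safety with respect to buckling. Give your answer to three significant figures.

n ≈ 2.89

d_o = 78.5 mm, d_i = 56.0 mm
I = π(d_o⁴ − d_i⁴)/64 = π(78.5⁴ − 56.00⁴)/64 = 1.381×10^6 mm⁴
I = 1.381×10^6 mm⁴ = 1.381×10^-6 m⁴
Effective length L_e = K·L = 1 × 3.80 = 3.800 m
P_cr = π²EI / L_e² = π² × 196×10⁹ × 1.381×10^-6 / 3.800² = 1.850×10^5 N
Factor of safety n = P_cr / P = 185.04 / 64.0 = 2.89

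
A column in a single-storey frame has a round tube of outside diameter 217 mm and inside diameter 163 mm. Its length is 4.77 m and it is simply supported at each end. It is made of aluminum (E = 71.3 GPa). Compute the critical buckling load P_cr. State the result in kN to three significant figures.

P_cr ≈ 2290 kN

d_o = 217 mm, d_i = 163 mm
I = π(d_o⁴ − d_i⁴)/64 = π(217⁴ − 163.0⁴)/64 = 7.419×10^7 mm⁴
I = 7.419×10^7 mm⁴ = 7.419×10^-5 m⁴
Effective length L_e = K·L = 1 × 4.77 = 4.770 m
P_cr = π²EI / L_e² = π² × 71.3×10⁹ × 7.419×10^-5 / 4.770² = 2.295×10^6 N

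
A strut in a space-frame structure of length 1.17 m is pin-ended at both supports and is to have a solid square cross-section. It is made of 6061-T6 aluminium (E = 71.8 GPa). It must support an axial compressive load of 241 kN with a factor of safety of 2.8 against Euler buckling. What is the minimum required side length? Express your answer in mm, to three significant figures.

a ≈ 62.9 mm

Required P_cr = n·P = 2.8 × 241 = 674.8 kN
L_e = K·L = 1 × 1.17 = 1.170 m
Required I = P_cr·L_e²/(π²E) = 6.748×10^5 × 1.170² / (π² × 7.18×10^10) = 1.304×10^-6 m⁴
I_req = 1.304×10^6 mm⁴
Solid square: I = a⁴/12  ⇒  a = (12I)^(1/4) = (12×1.304×10^6)^(1/4) = 62.9 mm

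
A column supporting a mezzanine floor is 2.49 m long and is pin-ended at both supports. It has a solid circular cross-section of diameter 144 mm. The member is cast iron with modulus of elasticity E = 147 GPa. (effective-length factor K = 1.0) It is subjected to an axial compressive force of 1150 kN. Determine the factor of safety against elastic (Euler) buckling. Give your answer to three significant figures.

I = πd⁴/64 = π×144⁴/64 = 2.111×10^7 mm⁴
I = 2.111×10^7 mm⁴ = 2.111×10^-5 m⁴
Effective length L_e = K·L = 1 × 2.49 = 2.490 m
P_cr = π²EI / L_e² = π² × 147×10⁹ × 2.111×10^-5 / 2.490² = 4.939×10^6 N
Factor of safety n = P_cr / P = 4939.0 / 1150 = 4.29

n ≈ 4.29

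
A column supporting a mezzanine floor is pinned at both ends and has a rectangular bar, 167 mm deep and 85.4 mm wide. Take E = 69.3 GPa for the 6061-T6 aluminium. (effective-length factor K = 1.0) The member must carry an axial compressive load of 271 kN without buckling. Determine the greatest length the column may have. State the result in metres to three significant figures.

L_max ≈ 4.68 m

Buckling occurs about the weak axis: I_min = h·b³/12 with b = 85.4 mm (the shorter side).
I_min = 167×85.4³/12 = 8.668×10^6 mm⁴
I = 8.668×10^-6 m⁴
At the buckling limit P_cr = P = 2.710×10^5 N
From P_cr = π²EI/(K·L)²:  L = (1/K)·√(π²EI/P_cr) = (1/1)·√(π²×6.93×10^10×8.668×10^-6/2.710×10^5)
L = 4.68 m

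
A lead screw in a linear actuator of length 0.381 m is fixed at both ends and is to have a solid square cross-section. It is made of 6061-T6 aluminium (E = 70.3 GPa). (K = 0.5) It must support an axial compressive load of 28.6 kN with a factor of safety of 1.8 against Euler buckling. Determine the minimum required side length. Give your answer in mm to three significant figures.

Required P_cr = n·P = 1.8 × 28.6 = 51.48 kN
L_e = K·L = 0.5 × 0.381 = 0.1905 m
Required I = P_cr·L_e²/(π²E) = 5.148×10^4 × 0.1905² / (π² × 7.03×10^10) = 2.693×10^-9 m⁴
I_req = 2.693×10^3 mm⁴
Solid square: I = a⁴/12  ⇒  a = (12I)^(1/4) = (12×2.693×10^3)^(1/4) = 13.4 mm

a ≈ 13.4 mm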